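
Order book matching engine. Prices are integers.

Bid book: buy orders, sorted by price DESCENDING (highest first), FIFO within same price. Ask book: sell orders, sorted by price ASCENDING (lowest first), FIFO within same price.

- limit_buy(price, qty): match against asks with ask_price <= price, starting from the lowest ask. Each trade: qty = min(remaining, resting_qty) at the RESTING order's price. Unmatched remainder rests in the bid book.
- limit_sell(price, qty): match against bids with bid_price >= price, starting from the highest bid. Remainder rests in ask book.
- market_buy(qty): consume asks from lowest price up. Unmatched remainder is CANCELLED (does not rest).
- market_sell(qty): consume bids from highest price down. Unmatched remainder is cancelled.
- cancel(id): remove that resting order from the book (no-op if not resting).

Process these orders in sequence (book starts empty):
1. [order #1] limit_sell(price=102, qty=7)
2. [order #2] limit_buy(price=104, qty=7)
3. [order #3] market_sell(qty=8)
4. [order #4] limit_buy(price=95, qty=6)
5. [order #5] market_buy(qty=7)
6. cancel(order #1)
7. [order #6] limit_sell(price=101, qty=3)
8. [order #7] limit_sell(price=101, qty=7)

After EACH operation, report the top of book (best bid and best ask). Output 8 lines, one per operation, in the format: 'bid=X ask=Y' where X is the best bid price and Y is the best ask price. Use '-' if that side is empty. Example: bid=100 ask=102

After op 1 [order #1] limit_sell(price=102, qty=7): fills=none; bids=[-] asks=[#1:7@102]
After op 2 [order #2] limit_buy(price=104, qty=7): fills=#2x#1:7@102; bids=[-] asks=[-]
After op 3 [order #3] market_sell(qty=8): fills=none; bids=[-] asks=[-]
After op 4 [order #4] limit_buy(price=95, qty=6): fills=none; bids=[#4:6@95] asks=[-]
After op 5 [order #5] market_buy(qty=7): fills=none; bids=[#4:6@95] asks=[-]
After op 6 cancel(order #1): fills=none; bids=[#4:6@95] asks=[-]
After op 7 [order #6] limit_sell(price=101, qty=3): fills=none; bids=[#4:6@95] asks=[#6:3@101]
After op 8 [order #7] limit_sell(price=101, qty=7): fills=none; bids=[#4:6@95] asks=[#6:3@101 #7:7@101]

Answer: bid=- ask=102
bid=- ask=-
bid=- ask=-
bid=95 ask=-
bid=95 ask=-
bid=95 ask=-
bid=95 ask=101
bid=95 ask=101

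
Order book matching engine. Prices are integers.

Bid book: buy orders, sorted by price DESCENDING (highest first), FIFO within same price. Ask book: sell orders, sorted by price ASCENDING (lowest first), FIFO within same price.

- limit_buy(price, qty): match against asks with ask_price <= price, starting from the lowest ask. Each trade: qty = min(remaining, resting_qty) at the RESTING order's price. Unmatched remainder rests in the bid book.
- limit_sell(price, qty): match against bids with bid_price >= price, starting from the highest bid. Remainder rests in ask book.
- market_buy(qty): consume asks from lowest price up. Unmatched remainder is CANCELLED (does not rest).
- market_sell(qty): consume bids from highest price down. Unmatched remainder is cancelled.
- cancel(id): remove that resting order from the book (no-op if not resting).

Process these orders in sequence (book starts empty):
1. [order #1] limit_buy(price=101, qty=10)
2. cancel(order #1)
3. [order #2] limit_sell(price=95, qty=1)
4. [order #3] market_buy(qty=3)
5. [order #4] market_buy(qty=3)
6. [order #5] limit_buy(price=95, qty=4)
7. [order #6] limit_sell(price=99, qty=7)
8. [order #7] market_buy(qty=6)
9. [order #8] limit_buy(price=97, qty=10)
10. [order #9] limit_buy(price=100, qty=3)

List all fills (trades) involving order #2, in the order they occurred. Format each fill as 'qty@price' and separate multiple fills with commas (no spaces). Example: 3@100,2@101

Answer: 1@95

Derivation:
After op 1 [order #1] limit_buy(price=101, qty=10): fills=none; bids=[#1:10@101] asks=[-]
After op 2 cancel(order #1): fills=none; bids=[-] asks=[-]
After op 3 [order #2] limit_sell(price=95, qty=1): fills=none; bids=[-] asks=[#2:1@95]
After op 4 [order #3] market_buy(qty=3): fills=#3x#2:1@95; bids=[-] asks=[-]
After op 5 [order #4] market_buy(qty=3): fills=none; bids=[-] asks=[-]
After op 6 [order #5] limit_buy(price=95, qty=4): fills=none; bids=[#5:4@95] asks=[-]
After op 7 [order #6] limit_sell(price=99, qty=7): fills=none; bids=[#5:4@95] asks=[#6:7@99]
After op 8 [order #7] market_buy(qty=6): fills=#7x#6:6@99; bids=[#5:4@95] asks=[#6:1@99]
After op 9 [order #8] limit_buy(price=97, qty=10): fills=none; bids=[#8:10@97 #5:4@95] asks=[#6:1@99]
After op 10 [order #9] limit_buy(price=100, qty=3): fills=#9x#6:1@99; bids=[#9:2@100 #8:10@97 #5:4@95] asks=[-]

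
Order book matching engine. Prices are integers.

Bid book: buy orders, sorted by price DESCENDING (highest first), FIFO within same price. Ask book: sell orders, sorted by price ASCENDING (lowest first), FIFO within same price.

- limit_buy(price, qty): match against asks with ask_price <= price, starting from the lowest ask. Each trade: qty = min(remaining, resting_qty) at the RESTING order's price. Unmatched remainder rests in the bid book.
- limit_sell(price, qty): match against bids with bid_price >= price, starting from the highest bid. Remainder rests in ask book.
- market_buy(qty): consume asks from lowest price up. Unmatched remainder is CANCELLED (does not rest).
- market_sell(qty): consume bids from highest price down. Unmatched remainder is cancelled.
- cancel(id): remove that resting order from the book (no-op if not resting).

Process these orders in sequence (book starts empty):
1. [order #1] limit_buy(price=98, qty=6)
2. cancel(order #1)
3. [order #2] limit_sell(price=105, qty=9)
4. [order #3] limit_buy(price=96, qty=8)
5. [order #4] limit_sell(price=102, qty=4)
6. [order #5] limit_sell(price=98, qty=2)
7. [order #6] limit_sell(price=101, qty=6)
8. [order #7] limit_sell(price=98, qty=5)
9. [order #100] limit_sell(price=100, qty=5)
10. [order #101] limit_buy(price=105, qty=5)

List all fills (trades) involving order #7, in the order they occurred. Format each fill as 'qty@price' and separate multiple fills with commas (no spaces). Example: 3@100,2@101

Answer: 3@98

Derivation:
After op 1 [order #1] limit_buy(price=98, qty=6): fills=none; bids=[#1:6@98] asks=[-]
After op 2 cancel(order #1): fills=none; bids=[-] asks=[-]
After op 3 [order #2] limit_sell(price=105, qty=9): fills=none; bids=[-] asks=[#2:9@105]
After op 4 [order #3] limit_buy(price=96, qty=8): fills=none; bids=[#3:8@96] asks=[#2:9@105]
After op 5 [order #4] limit_sell(price=102, qty=4): fills=none; bids=[#3:8@96] asks=[#4:4@102 #2:9@105]
After op 6 [order #5] limit_sell(price=98, qty=2): fills=none; bids=[#3:8@96] asks=[#5:2@98 #4:4@102 #2:9@105]
After op 7 [order #6] limit_sell(price=101, qty=6): fills=none; bids=[#3:8@96] asks=[#5:2@98 #6:6@101 #4:4@102 #2:9@105]
After op 8 [order #7] limit_sell(price=98, qty=5): fills=none; bids=[#3:8@96] asks=[#5:2@98 #7:5@98 #6:6@101 #4:4@102 #2:9@105]
After op 9 [order #100] limit_sell(price=100, qty=5): fills=none; bids=[#3:8@96] asks=[#5:2@98 #7:5@98 #100:5@100 #6:6@101 #4:4@102 #2:9@105]
After op 10 [order #101] limit_buy(price=105, qty=5): fills=#101x#5:2@98 #101x#7:3@98; bids=[#3:8@96] asks=[#7:2@98 #100:5@100 #6:6@101 #4:4@102 #2:9@105]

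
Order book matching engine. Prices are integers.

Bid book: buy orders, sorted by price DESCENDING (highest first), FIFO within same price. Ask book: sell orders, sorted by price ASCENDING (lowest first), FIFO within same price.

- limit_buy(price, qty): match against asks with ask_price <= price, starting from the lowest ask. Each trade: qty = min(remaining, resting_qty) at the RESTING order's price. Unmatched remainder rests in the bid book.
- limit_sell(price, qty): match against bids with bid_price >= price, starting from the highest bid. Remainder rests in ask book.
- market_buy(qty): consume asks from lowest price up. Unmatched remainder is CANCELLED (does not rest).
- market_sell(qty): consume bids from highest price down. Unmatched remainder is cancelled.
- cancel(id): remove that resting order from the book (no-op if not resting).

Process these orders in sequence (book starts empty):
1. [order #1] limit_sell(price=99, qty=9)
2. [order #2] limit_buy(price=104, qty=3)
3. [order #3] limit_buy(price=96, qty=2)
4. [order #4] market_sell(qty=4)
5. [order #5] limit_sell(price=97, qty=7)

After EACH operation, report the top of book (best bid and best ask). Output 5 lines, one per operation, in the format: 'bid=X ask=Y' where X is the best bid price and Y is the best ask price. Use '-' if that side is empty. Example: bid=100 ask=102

Answer: bid=- ask=99
bid=- ask=99
bid=96 ask=99
bid=- ask=99
bid=- ask=97

Derivation:
After op 1 [order #1] limit_sell(price=99, qty=9): fills=none; bids=[-] asks=[#1:9@99]
After op 2 [order #2] limit_buy(price=104, qty=3): fills=#2x#1:3@99; bids=[-] asks=[#1:6@99]
After op 3 [order #3] limit_buy(price=96, qty=2): fills=none; bids=[#3:2@96] asks=[#1:6@99]
After op 4 [order #4] market_sell(qty=4): fills=#3x#4:2@96; bids=[-] asks=[#1:6@99]
After op 5 [order #5] limit_sell(price=97, qty=7): fills=none; bids=[-] asks=[#5:7@97 #1:6@99]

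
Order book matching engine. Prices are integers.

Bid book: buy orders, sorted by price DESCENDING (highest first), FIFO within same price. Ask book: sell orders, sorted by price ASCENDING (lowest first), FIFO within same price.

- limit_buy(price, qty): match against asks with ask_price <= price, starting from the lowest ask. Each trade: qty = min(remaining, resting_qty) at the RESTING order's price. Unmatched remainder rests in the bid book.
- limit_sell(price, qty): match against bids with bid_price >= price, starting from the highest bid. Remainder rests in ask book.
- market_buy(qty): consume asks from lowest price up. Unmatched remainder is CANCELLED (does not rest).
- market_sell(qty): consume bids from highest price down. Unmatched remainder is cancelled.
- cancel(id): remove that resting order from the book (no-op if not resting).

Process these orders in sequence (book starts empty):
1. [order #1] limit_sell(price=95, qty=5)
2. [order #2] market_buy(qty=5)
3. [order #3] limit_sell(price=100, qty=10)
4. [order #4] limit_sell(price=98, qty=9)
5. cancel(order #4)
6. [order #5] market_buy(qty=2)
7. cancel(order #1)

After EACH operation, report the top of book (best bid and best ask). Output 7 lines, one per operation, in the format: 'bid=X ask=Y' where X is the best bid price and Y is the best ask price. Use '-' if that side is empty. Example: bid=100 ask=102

After op 1 [order #1] limit_sell(price=95, qty=5): fills=none; bids=[-] asks=[#1:5@95]
After op 2 [order #2] market_buy(qty=5): fills=#2x#1:5@95; bids=[-] asks=[-]
After op 3 [order #3] limit_sell(price=100, qty=10): fills=none; bids=[-] asks=[#3:10@100]
After op 4 [order #4] limit_sell(price=98, qty=9): fills=none; bids=[-] asks=[#4:9@98 #3:10@100]
After op 5 cancel(order #4): fills=none; bids=[-] asks=[#3:10@100]
After op 6 [order #5] market_buy(qty=2): fills=#5x#3:2@100; bids=[-] asks=[#3:8@100]
After op 7 cancel(order #1): fills=none; bids=[-] asks=[#3:8@100]

Answer: bid=- ask=95
bid=- ask=-
bid=- ask=100
bid=- ask=98
bid=- ask=100
bid=- ask=100
bid=- ask=100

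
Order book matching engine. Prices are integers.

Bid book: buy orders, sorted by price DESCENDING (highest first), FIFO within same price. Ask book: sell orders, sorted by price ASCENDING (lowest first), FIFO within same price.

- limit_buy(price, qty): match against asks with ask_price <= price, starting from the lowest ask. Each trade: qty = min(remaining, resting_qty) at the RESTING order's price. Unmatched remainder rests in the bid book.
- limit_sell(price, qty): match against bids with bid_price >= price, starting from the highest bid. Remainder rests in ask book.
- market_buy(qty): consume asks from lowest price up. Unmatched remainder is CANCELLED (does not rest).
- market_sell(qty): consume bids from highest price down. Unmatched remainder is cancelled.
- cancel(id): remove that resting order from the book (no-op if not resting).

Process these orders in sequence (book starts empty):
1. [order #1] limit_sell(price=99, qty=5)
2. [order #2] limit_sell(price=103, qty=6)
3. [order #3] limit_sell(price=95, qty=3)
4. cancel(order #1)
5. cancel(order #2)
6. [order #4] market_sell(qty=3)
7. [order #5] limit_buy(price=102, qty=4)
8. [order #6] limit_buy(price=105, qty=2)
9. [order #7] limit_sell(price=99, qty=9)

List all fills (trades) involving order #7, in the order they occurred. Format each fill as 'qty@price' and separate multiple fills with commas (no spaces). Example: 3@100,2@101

Answer: 2@105,1@102

Derivation:
After op 1 [order #1] limit_sell(price=99, qty=5): fills=none; bids=[-] asks=[#1:5@99]
After op 2 [order #2] limit_sell(price=103, qty=6): fills=none; bids=[-] asks=[#1:5@99 #2:6@103]
After op 3 [order #3] limit_sell(price=95, qty=3): fills=none; bids=[-] asks=[#3:3@95 #1:5@99 #2:6@103]
After op 4 cancel(order #1): fills=none; bids=[-] asks=[#3:3@95 #2:6@103]
After op 5 cancel(order #2): fills=none; bids=[-] asks=[#3:3@95]
After op 6 [order #4] market_sell(qty=3): fills=none; bids=[-] asks=[#3:3@95]
After op 7 [order #5] limit_buy(price=102, qty=4): fills=#5x#3:3@95; bids=[#5:1@102] asks=[-]
After op 8 [order #6] limit_buy(price=105, qty=2): fills=none; bids=[#6:2@105 #5:1@102] asks=[-]
After op 9 [order #7] limit_sell(price=99, qty=9): fills=#6x#7:2@105 #5x#7:1@102; bids=[-] asks=[#7:6@99]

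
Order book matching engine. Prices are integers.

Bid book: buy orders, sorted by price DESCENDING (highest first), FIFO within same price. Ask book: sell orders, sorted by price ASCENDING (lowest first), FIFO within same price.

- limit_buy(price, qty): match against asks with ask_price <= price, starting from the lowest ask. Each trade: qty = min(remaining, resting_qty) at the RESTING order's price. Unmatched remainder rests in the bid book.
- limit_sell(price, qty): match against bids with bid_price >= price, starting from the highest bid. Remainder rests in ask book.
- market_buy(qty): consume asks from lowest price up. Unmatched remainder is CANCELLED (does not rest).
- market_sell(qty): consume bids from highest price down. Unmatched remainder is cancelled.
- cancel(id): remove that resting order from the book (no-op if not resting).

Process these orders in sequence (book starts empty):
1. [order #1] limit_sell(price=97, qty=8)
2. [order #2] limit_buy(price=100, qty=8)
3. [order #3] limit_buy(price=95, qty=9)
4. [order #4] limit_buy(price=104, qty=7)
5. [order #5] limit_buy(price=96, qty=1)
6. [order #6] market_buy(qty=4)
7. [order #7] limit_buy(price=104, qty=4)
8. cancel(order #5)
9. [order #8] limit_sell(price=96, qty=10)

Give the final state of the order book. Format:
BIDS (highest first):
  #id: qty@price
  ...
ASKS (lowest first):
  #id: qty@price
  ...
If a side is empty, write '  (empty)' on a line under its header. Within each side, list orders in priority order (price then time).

Answer: BIDS (highest first):
  #7: 1@104
  #3: 9@95
ASKS (lowest first):
  (empty)

Derivation:
After op 1 [order #1] limit_sell(price=97, qty=8): fills=none; bids=[-] asks=[#1:8@97]
After op 2 [order #2] limit_buy(price=100, qty=8): fills=#2x#1:8@97; bids=[-] asks=[-]
After op 3 [order #3] limit_buy(price=95, qty=9): fills=none; bids=[#3:9@95] asks=[-]
After op 4 [order #4] limit_buy(price=104, qty=7): fills=none; bids=[#4:7@104 #3:9@95] asks=[-]
After op 5 [order #5] limit_buy(price=96, qty=1): fills=none; bids=[#4:7@104 #5:1@96 #3:9@95] asks=[-]
After op 6 [order #6] market_buy(qty=4): fills=none; bids=[#4:7@104 #5:1@96 #3:9@95] asks=[-]
After op 7 [order #7] limit_buy(price=104, qty=4): fills=none; bids=[#4:7@104 #7:4@104 #5:1@96 #3:9@95] asks=[-]
After op 8 cancel(order #5): fills=none; bids=[#4:7@104 #7:4@104 #3:9@95] asks=[-]
After op 9 [order #8] limit_sell(price=96, qty=10): fills=#4x#8:7@104 #7x#8:3@104; bids=[#7:1@104 #3:9@95] asks=[-]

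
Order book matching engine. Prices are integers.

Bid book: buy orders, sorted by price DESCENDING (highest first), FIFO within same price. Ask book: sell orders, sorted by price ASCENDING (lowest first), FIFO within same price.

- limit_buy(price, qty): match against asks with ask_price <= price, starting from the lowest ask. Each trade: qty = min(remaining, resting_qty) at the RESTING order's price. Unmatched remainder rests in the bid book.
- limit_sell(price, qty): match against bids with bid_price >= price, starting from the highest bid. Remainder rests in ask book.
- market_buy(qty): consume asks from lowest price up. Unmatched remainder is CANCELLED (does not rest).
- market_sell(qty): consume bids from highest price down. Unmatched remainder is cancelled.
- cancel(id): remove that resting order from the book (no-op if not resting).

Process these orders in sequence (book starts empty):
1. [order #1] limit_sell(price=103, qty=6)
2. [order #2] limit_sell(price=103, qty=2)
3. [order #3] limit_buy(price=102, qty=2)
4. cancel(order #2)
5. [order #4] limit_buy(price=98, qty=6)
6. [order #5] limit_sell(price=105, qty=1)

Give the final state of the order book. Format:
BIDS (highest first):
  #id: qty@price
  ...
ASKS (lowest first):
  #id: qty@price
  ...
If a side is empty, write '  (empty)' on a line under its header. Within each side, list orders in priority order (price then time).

Answer: BIDS (highest first):
  #3: 2@102
  #4: 6@98
ASKS (lowest first):
  #1: 6@103
  #5: 1@105

Derivation:
After op 1 [order #1] limit_sell(price=103, qty=6): fills=none; bids=[-] asks=[#1:6@103]
After op 2 [order #2] limit_sell(price=103, qty=2): fills=none; bids=[-] asks=[#1:6@103 #2:2@103]
After op 3 [order #3] limit_buy(price=102, qty=2): fills=none; bids=[#3:2@102] asks=[#1:6@103 #2:2@103]
After op 4 cancel(order #2): fills=none; bids=[#3:2@102] asks=[#1:6@103]
After op 5 [order #4] limit_buy(price=98, qty=6): fills=none; bids=[#3:2@102 #4:6@98] asks=[#1:6@103]
After op 6 [order #5] limit_sell(price=105, qty=1): fills=none; bids=[#3:2@102 #4:6@98] asks=[#1:6@103 #5:1@105]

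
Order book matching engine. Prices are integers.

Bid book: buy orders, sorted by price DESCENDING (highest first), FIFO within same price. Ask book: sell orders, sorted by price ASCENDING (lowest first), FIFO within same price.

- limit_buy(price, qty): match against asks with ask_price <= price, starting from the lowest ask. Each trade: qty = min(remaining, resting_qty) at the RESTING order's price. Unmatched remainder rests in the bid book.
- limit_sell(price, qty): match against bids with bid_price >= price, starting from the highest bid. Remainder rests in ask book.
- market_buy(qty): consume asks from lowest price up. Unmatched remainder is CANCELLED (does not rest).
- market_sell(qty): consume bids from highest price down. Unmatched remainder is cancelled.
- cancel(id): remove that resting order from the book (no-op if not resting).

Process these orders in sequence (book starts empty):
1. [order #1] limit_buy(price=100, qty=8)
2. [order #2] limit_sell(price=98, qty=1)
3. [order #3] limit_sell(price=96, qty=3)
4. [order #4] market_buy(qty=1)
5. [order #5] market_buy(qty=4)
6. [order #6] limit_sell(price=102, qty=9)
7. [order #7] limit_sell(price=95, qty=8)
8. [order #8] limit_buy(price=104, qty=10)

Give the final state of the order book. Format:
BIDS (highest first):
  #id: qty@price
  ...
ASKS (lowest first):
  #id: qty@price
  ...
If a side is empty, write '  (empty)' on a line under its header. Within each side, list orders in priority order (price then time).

Answer: BIDS (highest first):
  (empty)
ASKS (lowest first):
  #6: 3@102

Derivation:
After op 1 [order #1] limit_buy(price=100, qty=8): fills=none; bids=[#1:8@100] asks=[-]
After op 2 [order #2] limit_sell(price=98, qty=1): fills=#1x#2:1@100; bids=[#1:7@100] asks=[-]
After op 3 [order #3] limit_sell(price=96, qty=3): fills=#1x#3:3@100; bids=[#1:4@100] asks=[-]
After op 4 [order #4] market_buy(qty=1): fills=none; bids=[#1:4@100] asks=[-]
After op 5 [order #5] market_buy(qty=4): fills=none; bids=[#1:4@100] asks=[-]
After op 6 [order #6] limit_sell(price=102, qty=9): fills=none; bids=[#1:4@100] asks=[#6:9@102]
After op 7 [order #7] limit_sell(price=95, qty=8): fills=#1x#7:4@100; bids=[-] asks=[#7:4@95 #6:9@102]
After op 8 [order #8] limit_buy(price=104, qty=10): fills=#8x#7:4@95 #8x#6:6@102; bids=[-] asks=[#6:3@102]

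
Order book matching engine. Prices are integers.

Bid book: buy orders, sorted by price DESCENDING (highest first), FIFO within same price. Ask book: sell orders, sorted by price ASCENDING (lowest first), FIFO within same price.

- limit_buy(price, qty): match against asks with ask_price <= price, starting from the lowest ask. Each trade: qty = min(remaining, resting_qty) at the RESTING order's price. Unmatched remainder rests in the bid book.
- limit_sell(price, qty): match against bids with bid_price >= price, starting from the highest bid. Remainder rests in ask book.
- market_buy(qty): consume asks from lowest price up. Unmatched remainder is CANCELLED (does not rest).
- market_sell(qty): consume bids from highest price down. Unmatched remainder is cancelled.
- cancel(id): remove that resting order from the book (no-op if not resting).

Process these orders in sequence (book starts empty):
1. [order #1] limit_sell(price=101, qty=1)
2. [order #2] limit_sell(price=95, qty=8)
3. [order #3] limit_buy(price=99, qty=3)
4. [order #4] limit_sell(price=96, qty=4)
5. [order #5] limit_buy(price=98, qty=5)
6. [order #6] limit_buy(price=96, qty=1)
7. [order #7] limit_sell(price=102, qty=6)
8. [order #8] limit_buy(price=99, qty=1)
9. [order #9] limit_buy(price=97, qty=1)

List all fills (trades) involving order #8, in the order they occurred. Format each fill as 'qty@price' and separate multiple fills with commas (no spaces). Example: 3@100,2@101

Answer: 1@96

Derivation:
After op 1 [order #1] limit_sell(price=101, qty=1): fills=none; bids=[-] asks=[#1:1@101]
After op 2 [order #2] limit_sell(price=95, qty=8): fills=none; bids=[-] asks=[#2:8@95 #1:1@101]
After op 3 [order #3] limit_buy(price=99, qty=3): fills=#3x#2:3@95; bids=[-] asks=[#2:5@95 #1:1@101]
After op 4 [order #4] limit_sell(price=96, qty=4): fills=none; bids=[-] asks=[#2:5@95 #4:4@96 #1:1@101]
After op 5 [order #5] limit_buy(price=98, qty=5): fills=#5x#2:5@95; bids=[-] asks=[#4:4@96 #1:1@101]
After op 6 [order #6] limit_buy(price=96, qty=1): fills=#6x#4:1@96; bids=[-] asks=[#4:3@96 #1:1@101]
After op 7 [order #7] limit_sell(price=102, qty=6): fills=none; bids=[-] asks=[#4:3@96 #1:1@101 #7:6@102]
After op 8 [order #8] limit_buy(price=99, qty=1): fills=#8x#4:1@96; bids=[-] asks=[#4:2@96 #1:1@101 #7:6@102]
After op 9 [order #9] limit_buy(price=97, qty=1): fills=#9x#4:1@96; bids=[-] asks=[#4:1@96 #1:1@101 #7:6@102]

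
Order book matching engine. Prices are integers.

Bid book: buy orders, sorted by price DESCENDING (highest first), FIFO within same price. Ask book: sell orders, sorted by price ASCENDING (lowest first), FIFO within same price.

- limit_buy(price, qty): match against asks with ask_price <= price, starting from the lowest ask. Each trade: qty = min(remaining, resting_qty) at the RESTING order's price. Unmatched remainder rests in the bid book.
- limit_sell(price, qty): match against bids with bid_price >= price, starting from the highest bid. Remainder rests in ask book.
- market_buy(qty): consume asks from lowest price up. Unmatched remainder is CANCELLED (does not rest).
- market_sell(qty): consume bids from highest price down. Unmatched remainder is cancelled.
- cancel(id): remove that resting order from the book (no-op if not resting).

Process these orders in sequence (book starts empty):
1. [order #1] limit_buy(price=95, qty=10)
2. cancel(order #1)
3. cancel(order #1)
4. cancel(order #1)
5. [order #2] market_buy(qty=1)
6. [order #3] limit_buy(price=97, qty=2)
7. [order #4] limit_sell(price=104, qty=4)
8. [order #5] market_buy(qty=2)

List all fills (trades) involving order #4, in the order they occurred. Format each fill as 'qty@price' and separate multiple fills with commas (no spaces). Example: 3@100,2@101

Answer: 2@104

Derivation:
After op 1 [order #1] limit_buy(price=95, qty=10): fills=none; bids=[#1:10@95] asks=[-]
After op 2 cancel(order #1): fills=none; bids=[-] asks=[-]
After op 3 cancel(order #1): fills=none; bids=[-] asks=[-]
After op 4 cancel(order #1): fills=none; bids=[-] asks=[-]
After op 5 [order #2] market_buy(qty=1): fills=none; bids=[-] asks=[-]
After op 6 [order #3] limit_buy(price=97, qty=2): fills=none; bids=[#3:2@97] asks=[-]
After op 7 [order #4] limit_sell(price=104, qty=4): fills=none; bids=[#3:2@97] asks=[#4:4@104]
After op 8 [order #5] market_buy(qty=2): fills=#5x#4:2@104; bids=[#3:2@97] asks=[#4:2@104]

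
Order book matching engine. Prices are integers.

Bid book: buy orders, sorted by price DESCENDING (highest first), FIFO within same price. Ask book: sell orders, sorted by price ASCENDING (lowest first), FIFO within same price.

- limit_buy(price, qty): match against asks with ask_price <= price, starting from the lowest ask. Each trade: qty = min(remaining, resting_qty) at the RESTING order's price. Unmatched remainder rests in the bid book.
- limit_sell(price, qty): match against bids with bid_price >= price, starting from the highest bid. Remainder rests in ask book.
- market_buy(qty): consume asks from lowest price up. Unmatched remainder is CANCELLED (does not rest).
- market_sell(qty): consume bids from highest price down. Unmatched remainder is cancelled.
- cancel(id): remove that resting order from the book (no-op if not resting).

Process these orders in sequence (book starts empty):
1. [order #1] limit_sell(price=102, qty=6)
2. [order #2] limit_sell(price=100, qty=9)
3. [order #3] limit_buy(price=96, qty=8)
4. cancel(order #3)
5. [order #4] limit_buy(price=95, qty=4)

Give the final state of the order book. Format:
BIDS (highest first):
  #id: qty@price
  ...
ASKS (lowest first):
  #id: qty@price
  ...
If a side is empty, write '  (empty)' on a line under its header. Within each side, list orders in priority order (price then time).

Answer: BIDS (highest first):
  #4: 4@95
ASKS (lowest first):
  #2: 9@100
  #1: 6@102

Derivation:
After op 1 [order #1] limit_sell(price=102, qty=6): fills=none; bids=[-] asks=[#1:6@102]
After op 2 [order #2] limit_sell(price=100, qty=9): fills=none; bids=[-] asks=[#2:9@100 #1:6@102]
After op 3 [order #3] limit_buy(price=96, qty=8): fills=none; bids=[#3:8@96] asks=[#2:9@100 #1:6@102]
After op 4 cancel(order #3): fills=none; bids=[-] asks=[#2:9@100 #1:6@102]
After op 5 [order #4] limit_buy(price=95, qty=4): fills=none; bids=[#4:4@95] asks=[#2:9@100 #1:6@102]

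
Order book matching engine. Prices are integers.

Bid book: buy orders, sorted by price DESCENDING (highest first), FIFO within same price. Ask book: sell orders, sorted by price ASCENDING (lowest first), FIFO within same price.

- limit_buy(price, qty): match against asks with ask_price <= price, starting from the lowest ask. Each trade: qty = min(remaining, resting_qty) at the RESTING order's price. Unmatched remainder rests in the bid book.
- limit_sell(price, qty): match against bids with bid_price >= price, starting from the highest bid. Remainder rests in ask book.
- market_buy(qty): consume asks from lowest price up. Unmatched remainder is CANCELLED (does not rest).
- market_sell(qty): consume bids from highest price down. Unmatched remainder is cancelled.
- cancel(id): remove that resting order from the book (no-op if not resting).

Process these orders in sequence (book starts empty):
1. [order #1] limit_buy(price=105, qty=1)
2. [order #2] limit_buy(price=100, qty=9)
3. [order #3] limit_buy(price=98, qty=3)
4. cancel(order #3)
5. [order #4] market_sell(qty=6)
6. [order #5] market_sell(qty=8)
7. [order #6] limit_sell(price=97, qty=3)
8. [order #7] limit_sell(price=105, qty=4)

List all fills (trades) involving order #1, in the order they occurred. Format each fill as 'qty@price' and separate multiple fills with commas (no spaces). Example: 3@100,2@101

Answer: 1@105

Derivation:
After op 1 [order #1] limit_buy(price=105, qty=1): fills=none; bids=[#1:1@105] asks=[-]
After op 2 [order #2] limit_buy(price=100, qty=9): fills=none; bids=[#1:1@105 #2:9@100] asks=[-]
After op 3 [order #3] limit_buy(price=98, qty=3): fills=none; bids=[#1:1@105 #2:9@100 #3:3@98] asks=[-]
After op 4 cancel(order #3): fills=none; bids=[#1:1@105 #2:9@100] asks=[-]
After op 5 [order #4] market_sell(qty=6): fills=#1x#4:1@105 #2x#4:5@100; bids=[#2:4@100] asks=[-]
After op 6 [order #5] market_sell(qty=8): fills=#2x#5:4@100; bids=[-] asks=[-]
After op 7 [order #6] limit_sell(price=97, qty=3): fills=none; bids=[-] asks=[#6:3@97]
After op 8 [order #7] limit_sell(price=105, qty=4): fills=none; bids=[-] asks=[#6:3@97 #7:4@105]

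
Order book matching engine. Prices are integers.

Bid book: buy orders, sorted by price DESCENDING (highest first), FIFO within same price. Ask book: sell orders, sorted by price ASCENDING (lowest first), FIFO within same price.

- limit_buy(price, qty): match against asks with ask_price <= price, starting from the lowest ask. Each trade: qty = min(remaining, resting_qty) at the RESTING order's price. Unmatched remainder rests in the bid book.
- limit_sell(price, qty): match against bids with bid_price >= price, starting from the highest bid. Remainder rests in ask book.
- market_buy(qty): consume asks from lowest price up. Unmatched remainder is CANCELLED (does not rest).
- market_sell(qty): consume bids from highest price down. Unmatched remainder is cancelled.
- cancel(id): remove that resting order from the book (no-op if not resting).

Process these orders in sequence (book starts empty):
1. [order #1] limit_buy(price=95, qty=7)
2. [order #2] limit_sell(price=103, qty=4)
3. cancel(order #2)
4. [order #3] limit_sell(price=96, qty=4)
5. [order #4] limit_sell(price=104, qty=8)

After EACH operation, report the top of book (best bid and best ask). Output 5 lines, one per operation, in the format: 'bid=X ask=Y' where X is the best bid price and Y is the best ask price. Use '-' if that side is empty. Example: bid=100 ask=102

Answer: bid=95 ask=-
bid=95 ask=103
bid=95 ask=-
bid=95 ask=96
bid=95 ask=96

Derivation:
After op 1 [order #1] limit_buy(price=95, qty=7): fills=none; bids=[#1:7@95] asks=[-]
After op 2 [order #2] limit_sell(price=103, qty=4): fills=none; bids=[#1:7@95] asks=[#2:4@103]
After op 3 cancel(order #2): fills=none; bids=[#1:7@95] asks=[-]
After op 4 [order #3] limit_sell(price=96, qty=4): fills=none; bids=[#1:7@95] asks=[#3:4@96]
After op 5 [order #4] limit_sell(price=104, qty=8): fills=none; bids=[#1:7@95] asks=[#3:4@96 #4:8@104]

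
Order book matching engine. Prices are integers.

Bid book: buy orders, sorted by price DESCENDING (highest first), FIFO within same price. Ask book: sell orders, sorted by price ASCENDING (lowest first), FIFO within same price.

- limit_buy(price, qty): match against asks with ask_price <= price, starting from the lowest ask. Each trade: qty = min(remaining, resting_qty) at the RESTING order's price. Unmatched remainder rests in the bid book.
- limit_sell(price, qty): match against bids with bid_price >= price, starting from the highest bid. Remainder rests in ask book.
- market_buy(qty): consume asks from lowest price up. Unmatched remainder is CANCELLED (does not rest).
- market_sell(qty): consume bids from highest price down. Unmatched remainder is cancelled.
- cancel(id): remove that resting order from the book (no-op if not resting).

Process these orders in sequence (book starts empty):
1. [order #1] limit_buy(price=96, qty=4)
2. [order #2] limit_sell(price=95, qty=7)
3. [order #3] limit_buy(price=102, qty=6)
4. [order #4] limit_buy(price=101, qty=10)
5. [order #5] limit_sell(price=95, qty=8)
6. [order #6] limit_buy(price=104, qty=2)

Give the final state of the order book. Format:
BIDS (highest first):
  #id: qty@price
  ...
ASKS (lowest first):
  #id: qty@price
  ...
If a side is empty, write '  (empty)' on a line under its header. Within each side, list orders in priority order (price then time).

After op 1 [order #1] limit_buy(price=96, qty=4): fills=none; bids=[#1:4@96] asks=[-]
After op 2 [order #2] limit_sell(price=95, qty=7): fills=#1x#2:4@96; bids=[-] asks=[#2:3@95]
After op 3 [order #3] limit_buy(price=102, qty=6): fills=#3x#2:3@95; bids=[#3:3@102] asks=[-]
After op 4 [order #4] limit_buy(price=101, qty=10): fills=none; bids=[#3:3@102 #4:10@101] asks=[-]
After op 5 [order #5] limit_sell(price=95, qty=8): fills=#3x#5:3@102 #4x#5:5@101; bids=[#4:5@101] asks=[-]
After op 6 [order #6] limit_buy(price=104, qty=2): fills=none; bids=[#6:2@104 #4:5@101] asks=[-]

Answer: BIDS (highest first):
  #6: 2@104
  #4: 5@101
ASKS (lowest first):
  (empty)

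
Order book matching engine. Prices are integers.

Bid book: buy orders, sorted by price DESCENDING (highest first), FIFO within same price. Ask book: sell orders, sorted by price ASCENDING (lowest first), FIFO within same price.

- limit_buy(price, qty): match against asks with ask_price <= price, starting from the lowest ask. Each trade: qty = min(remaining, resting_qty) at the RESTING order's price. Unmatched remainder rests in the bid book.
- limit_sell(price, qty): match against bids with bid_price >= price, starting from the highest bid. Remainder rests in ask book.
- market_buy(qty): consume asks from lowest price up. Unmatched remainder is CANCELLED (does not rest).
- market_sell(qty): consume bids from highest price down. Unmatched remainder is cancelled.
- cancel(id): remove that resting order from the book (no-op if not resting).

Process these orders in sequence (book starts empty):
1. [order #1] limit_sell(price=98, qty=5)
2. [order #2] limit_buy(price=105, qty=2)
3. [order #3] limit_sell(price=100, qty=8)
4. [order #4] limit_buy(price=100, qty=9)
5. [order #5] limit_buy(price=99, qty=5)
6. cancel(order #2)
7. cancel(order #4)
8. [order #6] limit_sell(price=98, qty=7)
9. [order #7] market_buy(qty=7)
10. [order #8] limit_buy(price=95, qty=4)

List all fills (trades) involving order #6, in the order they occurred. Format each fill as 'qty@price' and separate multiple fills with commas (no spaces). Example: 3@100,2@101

Answer: 5@99,2@98

Derivation:
After op 1 [order #1] limit_sell(price=98, qty=5): fills=none; bids=[-] asks=[#1:5@98]
After op 2 [order #2] limit_buy(price=105, qty=2): fills=#2x#1:2@98; bids=[-] asks=[#1:3@98]
After op 3 [order #3] limit_sell(price=100, qty=8): fills=none; bids=[-] asks=[#1:3@98 #3:8@100]
After op 4 [order #4] limit_buy(price=100, qty=9): fills=#4x#1:3@98 #4x#3:6@100; bids=[-] asks=[#3:2@100]
After op 5 [order #5] limit_buy(price=99, qty=5): fills=none; bids=[#5:5@99] asks=[#3:2@100]
After op 6 cancel(order #2): fills=none; bids=[#5:5@99] asks=[#3:2@100]
After op 7 cancel(order #4): fills=none; bids=[#5:5@99] asks=[#3:2@100]
After op 8 [order #6] limit_sell(price=98, qty=7): fills=#5x#6:5@99; bids=[-] asks=[#6:2@98 #3:2@100]
After op 9 [order #7] market_buy(qty=7): fills=#7x#6:2@98 #7x#3:2@100; bids=[-] asks=[-]
After op 10 [order #8] limit_buy(price=95, qty=4): fills=none; bids=[#8:4@95] asks=[-]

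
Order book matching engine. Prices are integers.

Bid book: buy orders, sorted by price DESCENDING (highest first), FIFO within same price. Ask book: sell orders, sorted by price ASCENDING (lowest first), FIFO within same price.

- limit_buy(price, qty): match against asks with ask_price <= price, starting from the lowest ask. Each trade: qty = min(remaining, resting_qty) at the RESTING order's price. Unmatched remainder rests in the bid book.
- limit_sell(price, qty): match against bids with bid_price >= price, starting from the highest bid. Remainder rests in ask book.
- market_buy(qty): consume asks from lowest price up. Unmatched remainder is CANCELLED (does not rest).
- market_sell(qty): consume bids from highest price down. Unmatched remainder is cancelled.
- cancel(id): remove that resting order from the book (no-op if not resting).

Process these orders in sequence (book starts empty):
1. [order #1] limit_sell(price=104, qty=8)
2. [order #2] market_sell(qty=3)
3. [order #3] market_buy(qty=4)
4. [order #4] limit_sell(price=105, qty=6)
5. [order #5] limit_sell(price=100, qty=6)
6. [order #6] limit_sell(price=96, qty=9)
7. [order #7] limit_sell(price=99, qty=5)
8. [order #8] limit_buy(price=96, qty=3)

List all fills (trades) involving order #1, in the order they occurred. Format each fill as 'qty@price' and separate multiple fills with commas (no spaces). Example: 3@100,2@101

After op 1 [order #1] limit_sell(price=104, qty=8): fills=none; bids=[-] asks=[#1:8@104]
After op 2 [order #2] market_sell(qty=3): fills=none; bids=[-] asks=[#1:8@104]
After op 3 [order #3] market_buy(qty=4): fills=#3x#1:4@104; bids=[-] asks=[#1:4@104]
After op 4 [order #4] limit_sell(price=105, qty=6): fills=none; bids=[-] asks=[#1:4@104 #4:6@105]
After op 5 [order #5] limit_sell(price=100, qty=6): fills=none; bids=[-] asks=[#5:6@100 #1:4@104 #4:6@105]
After op 6 [order #6] limit_sell(price=96, qty=9): fills=none; bids=[-] asks=[#6:9@96 #5:6@100 #1:4@104 #4:6@105]
After op 7 [order #7] limit_sell(price=99, qty=5): fills=none; bids=[-] asks=[#6:9@96 #7:5@99 #5:6@100 #1:4@104 #4:6@105]
After op 8 [order #8] limit_buy(price=96, qty=3): fills=#8x#6:3@96; bids=[-] asks=[#6:6@96 #7:5@99 #5:6@100 #1:4@104 #4:6@105]

Answer: 4@104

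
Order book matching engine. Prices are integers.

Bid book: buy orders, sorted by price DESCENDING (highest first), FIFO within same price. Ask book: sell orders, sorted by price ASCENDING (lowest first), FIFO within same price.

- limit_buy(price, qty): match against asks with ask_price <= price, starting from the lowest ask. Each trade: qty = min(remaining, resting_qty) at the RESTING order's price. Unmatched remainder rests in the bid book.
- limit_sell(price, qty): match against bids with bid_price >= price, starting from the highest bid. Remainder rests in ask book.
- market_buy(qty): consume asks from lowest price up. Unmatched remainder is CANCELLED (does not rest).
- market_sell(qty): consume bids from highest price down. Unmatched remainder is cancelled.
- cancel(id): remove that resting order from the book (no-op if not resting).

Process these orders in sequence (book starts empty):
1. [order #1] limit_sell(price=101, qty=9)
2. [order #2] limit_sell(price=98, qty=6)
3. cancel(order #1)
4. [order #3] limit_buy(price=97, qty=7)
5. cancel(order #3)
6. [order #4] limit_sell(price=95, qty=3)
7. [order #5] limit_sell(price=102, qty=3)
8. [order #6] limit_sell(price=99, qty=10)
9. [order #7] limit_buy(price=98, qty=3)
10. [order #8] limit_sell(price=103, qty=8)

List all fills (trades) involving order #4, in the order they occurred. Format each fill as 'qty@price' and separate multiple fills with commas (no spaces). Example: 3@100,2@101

Answer: 3@95

Derivation:
After op 1 [order #1] limit_sell(price=101, qty=9): fills=none; bids=[-] asks=[#1:9@101]
After op 2 [order #2] limit_sell(price=98, qty=6): fills=none; bids=[-] asks=[#2:6@98 #1:9@101]
After op 3 cancel(order #1): fills=none; bids=[-] asks=[#2:6@98]
After op 4 [order #3] limit_buy(price=97, qty=7): fills=none; bids=[#3:7@97] asks=[#2:6@98]
After op 5 cancel(order #3): fills=none; bids=[-] asks=[#2:6@98]
After op 6 [order #4] limit_sell(price=95, qty=3): fills=none; bids=[-] asks=[#4:3@95 #2:6@98]
After op 7 [order #5] limit_sell(price=102, qty=3): fills=none; bids=[-] asks=[#4:3@95 #2:6@98 #5:3@102]
After op 8 [order #6] limit_sell(price=99, qty=10): fills=none; bids=[-] asks=[#4:3@95 #2:6@98 #6:10@99 #5:3@102]
After op 9 [order #7] limit_buy(price=98, qty=3): fills=#7x#4:3@95; bids=[-] asks=[#2:6@98 #6:10@99 #5:3@102]
After op 10 [order #8] limit_sell(price=103, qty=8): fills=none; bids=[-] asks=[#2:6@98 #6:10@99 #5:3@102 #8:8@103]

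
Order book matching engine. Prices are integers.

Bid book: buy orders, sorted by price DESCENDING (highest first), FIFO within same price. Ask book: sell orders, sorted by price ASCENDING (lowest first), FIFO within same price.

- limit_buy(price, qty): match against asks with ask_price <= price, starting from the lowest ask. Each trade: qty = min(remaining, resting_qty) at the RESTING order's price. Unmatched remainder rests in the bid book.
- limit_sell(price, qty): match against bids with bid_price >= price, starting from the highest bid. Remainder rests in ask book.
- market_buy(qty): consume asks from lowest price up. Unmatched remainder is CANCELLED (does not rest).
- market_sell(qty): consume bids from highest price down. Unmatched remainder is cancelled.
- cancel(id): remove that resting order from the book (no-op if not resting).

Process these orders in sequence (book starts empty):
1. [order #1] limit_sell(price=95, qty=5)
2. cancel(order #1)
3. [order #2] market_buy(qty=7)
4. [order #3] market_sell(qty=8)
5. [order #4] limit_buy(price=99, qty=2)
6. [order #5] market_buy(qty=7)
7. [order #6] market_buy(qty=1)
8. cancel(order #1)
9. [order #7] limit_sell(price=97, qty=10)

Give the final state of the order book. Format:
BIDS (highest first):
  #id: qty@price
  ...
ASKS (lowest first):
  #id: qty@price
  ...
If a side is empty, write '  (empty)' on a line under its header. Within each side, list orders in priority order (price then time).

After op 1 [order #1] limit_sell(price=95, qty=5): fills=none; bids=[-] asks=[#1:5@95]
After op 2 cancel(order #1): fills=none; bids=[-] asks=[-]
After op 3 [order #2] market_buy(qty=7): fills=none; bids=[-] asks=[-]
After op 4 [order #3] market_sell(qty=8): fills=none; bids=[-] asks=[-]
After op 5 [order #4] limit_buy(price=99, qty=2): fills=none; bids=[#4:2@99] asks=[-]
After op 6 [order #5] market_buy(qty=7): fills=none; bids=[#4:2@99] asks=[-]
After op 7 [order #6] market_buy(qty=1): fills=none; bids=[#4:2@99] asks=[-]
After op 8 cancel(order #1): fills=none; bids=[#4:2@99] asks=[-]
After op 9 [order #7] limit_sell(price=97, qty=10): fills=#4x#7:2@99; bids=[-] asks=[#7:8@97]

Answer: BIDS (highest first):
  (empty)
ASKS (lowest first):
  #7: 8@97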